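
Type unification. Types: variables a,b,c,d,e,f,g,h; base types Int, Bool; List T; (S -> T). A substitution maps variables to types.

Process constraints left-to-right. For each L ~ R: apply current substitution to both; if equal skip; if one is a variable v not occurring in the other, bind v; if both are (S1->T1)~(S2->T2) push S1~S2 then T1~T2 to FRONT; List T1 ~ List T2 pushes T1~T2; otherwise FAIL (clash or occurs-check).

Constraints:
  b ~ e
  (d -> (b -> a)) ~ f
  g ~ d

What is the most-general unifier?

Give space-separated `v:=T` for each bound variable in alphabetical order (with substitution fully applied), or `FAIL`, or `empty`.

Answer: b:=e f:=(d -> (e -> a)) g:=d

Derivation:
step 1: unify b ~ e  [subst: {-} | 2 pending]
  bind b := e
step 2: unify (d -> (e -> a)) ~ f  [subst: {b:=e} | 1 pending]
  bind f := (d -> (e -> a))
step 3: unify g ~ d  [subst: {b:=e, f:=(d -> (e -> a))} | 0 pending]
  bind g := d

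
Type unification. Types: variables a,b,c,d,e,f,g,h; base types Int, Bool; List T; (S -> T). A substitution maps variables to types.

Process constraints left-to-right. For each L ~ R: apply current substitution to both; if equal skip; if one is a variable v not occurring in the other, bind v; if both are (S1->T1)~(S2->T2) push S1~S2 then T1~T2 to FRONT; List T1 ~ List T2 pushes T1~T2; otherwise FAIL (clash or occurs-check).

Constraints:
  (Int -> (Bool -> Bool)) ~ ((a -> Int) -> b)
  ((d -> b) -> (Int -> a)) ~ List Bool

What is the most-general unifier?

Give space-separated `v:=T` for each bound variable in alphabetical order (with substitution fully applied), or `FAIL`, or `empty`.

step 1: unify (Int -> (Bool -> Bool)) ~ ((a -> Int) -> b)  [subst: {-} | 1 pending]
  -> decompose arrow: push Int~(a -> Int), (Bool -> Bool)~b
step 2: unify Int ~ (a -> Int)  [subst: {-} | 2 pending]
  clash: Int vs (a -> Int)

Answer: FAIL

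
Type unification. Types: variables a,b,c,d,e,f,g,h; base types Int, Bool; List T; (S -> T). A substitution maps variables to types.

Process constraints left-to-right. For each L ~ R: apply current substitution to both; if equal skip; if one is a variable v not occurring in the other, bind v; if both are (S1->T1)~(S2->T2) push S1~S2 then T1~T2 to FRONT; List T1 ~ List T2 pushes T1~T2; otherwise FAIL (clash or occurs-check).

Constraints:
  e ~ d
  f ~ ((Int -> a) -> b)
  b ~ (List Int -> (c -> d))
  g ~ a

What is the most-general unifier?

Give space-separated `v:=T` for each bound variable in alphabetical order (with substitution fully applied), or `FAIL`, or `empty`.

step 1: unify e ~ d  [subst: {-} | 3 pending]
  bind e := d
step 2: unify f ~ ((Int -> a) -> b)  [subst: {e:=d} | 2 pending]
  bind f := ((Int -> a) -> b)
step 3: unify b ~ (List Int -> (c -> d))  [subst: {e:=d, f:=((Int -> a) -> b)} | 1 pending]
  bind b := (List Int -> (c -> d))
step 4: unify g ~ a  [subst: {e:=d, f:=((Int -> a) -> b), b:=(List Int -> (c -> d))} | 0 pending]
  bind g := a

Answer: b:=(List Int -> (c -> d)) e:=d f:=((Int -> a) -> (List Int -> (c -> d))) g:=a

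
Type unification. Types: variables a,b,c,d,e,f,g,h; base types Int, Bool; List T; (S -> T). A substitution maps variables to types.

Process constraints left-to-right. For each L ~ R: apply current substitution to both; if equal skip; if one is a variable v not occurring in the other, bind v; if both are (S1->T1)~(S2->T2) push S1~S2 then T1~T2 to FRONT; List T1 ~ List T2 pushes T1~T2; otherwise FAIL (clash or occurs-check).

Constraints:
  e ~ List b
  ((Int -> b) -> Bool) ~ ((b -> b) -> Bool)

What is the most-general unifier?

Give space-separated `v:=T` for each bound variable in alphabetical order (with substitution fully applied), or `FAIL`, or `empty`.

step 1: unify e ~ List b  [subst: {-} | 1 pending]
  bind e := List b
step 2: unify ((Int -> b) -> Bool) ~ ((b -> b) -> Bool)  [subst: {e:=List b} | 0 pending]
  -> decompose arrow: push (Int -> b)~(b -> b), Bool~Bool
step 3: unify (Int -> b) ~ (b -> b)  [subst: {e:=List b} | 1 pending]
  -> decompose arrow: push Int~b, b~b
step 4: unify Int ~ b  [subst: {e:=List b} | 2 pending]
  bind b := Int
step 5: unify Int ~ Int  [subst: {e:=List b, b:=Int} | 1 pending]
  -> identical, skip
step 6: unify Bool ~ Bool  [subst: {e:=List b, b:=Int} | 0 pending]
  -> identical, skip

Answer: b:=Int e:=List Int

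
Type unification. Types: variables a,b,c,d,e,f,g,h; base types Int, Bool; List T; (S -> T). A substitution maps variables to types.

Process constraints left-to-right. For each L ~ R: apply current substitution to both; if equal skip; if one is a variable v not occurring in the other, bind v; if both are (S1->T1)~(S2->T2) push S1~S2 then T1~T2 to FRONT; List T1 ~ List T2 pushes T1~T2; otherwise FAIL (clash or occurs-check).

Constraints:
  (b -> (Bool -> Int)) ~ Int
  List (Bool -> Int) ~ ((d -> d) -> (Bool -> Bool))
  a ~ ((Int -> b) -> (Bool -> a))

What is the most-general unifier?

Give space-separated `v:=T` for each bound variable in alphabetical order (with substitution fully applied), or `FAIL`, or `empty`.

step 1: unify (b -> (Bool -> Int)) ~ Int  [subst: {-} | 2 pending]
  clash: (b -> (Bool -> Int)) vs Int

Answer: FAIL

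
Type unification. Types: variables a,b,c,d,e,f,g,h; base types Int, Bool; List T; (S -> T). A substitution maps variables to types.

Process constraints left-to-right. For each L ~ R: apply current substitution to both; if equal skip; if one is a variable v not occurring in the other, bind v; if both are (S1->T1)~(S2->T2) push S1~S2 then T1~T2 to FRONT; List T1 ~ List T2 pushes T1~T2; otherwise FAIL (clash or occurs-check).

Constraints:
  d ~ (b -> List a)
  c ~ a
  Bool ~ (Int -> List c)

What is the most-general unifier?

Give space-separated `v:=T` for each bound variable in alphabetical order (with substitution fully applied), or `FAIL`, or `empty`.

Answer: FAIL

Derivation:
step 1: unify d ~ (b -> List a)  [subst: {-} | 2 pending]
  bind d := (b -> List a)
step 2: unify c ~ a  [subst: {d:=(b -> List a)} | 1 pending]
  bind c := a
step 3: unify Bool ~ (Int -> List a)  [subst: {d:=(b -> List a), c:=a} | 0 pending]
  clash: Bool vs (Int -> List a)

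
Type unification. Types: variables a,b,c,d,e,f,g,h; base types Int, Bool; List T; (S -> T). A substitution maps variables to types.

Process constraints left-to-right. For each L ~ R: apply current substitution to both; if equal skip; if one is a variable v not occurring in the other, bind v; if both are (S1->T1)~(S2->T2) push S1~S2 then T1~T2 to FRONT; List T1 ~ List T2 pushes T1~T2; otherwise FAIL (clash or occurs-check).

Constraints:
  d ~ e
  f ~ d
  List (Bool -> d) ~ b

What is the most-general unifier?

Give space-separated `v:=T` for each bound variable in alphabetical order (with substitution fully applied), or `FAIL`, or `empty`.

step 1: unify d ~ e  [subst: {-} | 2 pending]
  bind d := e
step 2: unify f ~ e  [subst: {d:=e} | 1 pending]
  bind f := e
step 3: unify List (Bool -> e) ~ b  [subst: {d:=e, f:=e} | 0 pending]
  bind b := List (Bool -> e)

Answer: b:=List (Bool -> e) d:=e f:=e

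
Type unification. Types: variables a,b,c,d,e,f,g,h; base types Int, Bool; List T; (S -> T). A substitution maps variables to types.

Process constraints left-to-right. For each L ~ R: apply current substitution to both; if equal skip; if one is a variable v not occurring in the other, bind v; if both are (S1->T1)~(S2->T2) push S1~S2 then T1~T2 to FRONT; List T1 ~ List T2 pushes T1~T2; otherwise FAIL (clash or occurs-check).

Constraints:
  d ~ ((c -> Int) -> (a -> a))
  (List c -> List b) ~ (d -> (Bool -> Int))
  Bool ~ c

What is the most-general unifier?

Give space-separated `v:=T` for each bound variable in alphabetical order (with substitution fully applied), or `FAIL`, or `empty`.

Answer: FAIL

Derivation:
step 1: unify d ~ ((c -> Int) -> (a -> a))  [subst: {-} | 2 pending]
  bind d := ((c -> Int) -> (a -> a))
step 2: unify (List c -> List b) ~ (((c -> Int) -> (a -> a)) -> (Bool -> Int))  [subst: {d:=((c -> Int) -> (a -> a))} | 1 pending]
  -> decompose arrow: push List c~((c -> Int) -> (a -> a)), List b~(Bool -> Int)
step 3: unify List c ~ ((c -> Int) -> (a -> a))  [subst: {d:=((c -> Int) -> (a -> a))} | 2 pending]
  clash: List c vs ((c -> Int) -> (a -> a))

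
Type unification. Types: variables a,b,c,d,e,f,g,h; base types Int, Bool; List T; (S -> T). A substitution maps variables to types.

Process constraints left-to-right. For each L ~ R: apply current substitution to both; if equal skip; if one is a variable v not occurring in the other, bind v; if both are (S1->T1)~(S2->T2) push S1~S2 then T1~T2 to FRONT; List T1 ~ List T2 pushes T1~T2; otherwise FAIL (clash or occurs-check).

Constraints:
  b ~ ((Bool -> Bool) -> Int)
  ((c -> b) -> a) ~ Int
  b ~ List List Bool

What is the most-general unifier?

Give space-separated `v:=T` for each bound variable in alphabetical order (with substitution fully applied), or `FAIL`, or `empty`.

step 1: unify b ~ ((Bool -> Bool) -> Int)  [subst: {-} | 2 pending]
  bind b := ((Bool -> Bool) -> Int)
step 2: unify ((c -> ((Bool -> Bool) -> Int)) -> a) ~ Int  [subst: {b:=((Bool -> Bool) -> Int)} | 1 pending]
  clash: ((c -> ((Bool -> Bool) -> Int)) -> a) vs Int

Answer: FAIL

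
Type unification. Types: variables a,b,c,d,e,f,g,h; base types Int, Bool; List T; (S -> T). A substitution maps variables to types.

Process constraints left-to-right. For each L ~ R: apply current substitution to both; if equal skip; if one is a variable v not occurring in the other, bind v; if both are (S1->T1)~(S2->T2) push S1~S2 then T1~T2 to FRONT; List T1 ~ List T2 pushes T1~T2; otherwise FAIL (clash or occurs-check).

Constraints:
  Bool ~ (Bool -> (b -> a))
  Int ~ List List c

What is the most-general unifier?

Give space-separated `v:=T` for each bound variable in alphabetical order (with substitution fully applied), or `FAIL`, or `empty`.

step 1: unify Bool ~ (Bool -> (b -> a))  [subst: {-} | 1 pending]
  clash: Bool vs (Bool -> (b -> a))

Answer: FAIL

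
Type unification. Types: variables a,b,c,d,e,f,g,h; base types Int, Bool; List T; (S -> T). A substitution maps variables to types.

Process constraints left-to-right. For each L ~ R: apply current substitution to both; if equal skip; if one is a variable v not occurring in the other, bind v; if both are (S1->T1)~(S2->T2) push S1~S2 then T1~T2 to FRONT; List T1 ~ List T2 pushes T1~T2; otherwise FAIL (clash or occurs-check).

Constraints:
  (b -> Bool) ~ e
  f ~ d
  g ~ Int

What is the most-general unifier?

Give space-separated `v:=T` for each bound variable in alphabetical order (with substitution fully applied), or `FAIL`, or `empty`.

Answer: e:=(b -> Bool) f:=d g:=Int

Derivation:
step 1: unify (b -> Bool) ~ e  [subst: {-} | 2 pending]
  bind e := (b -> Bool)
step 2: unify f ~ d  [subst: {e:=(b -> Bool)} | 1 pending]
  bind f := d
step 3: unify g ~ Int  [subst: {e:=(b -> Bool), f:=d} | 0 pending]
  bind g := Int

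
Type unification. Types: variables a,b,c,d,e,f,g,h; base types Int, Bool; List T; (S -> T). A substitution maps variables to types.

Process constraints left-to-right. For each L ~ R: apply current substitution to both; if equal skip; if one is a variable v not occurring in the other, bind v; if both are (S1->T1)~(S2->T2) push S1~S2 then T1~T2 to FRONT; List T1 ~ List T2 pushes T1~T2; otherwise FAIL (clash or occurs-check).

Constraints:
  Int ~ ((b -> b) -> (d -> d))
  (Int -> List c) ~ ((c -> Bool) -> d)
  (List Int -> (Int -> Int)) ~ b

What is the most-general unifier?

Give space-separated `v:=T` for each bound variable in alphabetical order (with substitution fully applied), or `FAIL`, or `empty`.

Answer: FAIL

Derivation:
step 1: unify Int ~ ((b -> b) -> (d -> d))  [subst: {-} | 2 pending]
  clash: Int vs ((b -> b) -> (d -> d))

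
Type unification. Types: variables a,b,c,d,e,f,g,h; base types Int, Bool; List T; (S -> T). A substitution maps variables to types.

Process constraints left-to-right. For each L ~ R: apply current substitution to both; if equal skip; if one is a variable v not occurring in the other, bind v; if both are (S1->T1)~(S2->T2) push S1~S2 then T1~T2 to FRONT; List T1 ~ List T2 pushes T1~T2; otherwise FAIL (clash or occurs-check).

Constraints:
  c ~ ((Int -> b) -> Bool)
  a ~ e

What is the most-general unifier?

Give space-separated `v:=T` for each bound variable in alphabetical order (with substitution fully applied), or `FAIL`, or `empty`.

step 1: unify c ~ ((Int -> b) -> Bool)  [subst: {-} | 1 pending]
  bind c := ((Int -> b) -> Bool)
step 2: unify a ~ e  [subst: {c:=((Int -> b) -> Bool)} | 0 pending]
  bind a := e

Answer: a:=e c:=((Int -> b) -> Bool)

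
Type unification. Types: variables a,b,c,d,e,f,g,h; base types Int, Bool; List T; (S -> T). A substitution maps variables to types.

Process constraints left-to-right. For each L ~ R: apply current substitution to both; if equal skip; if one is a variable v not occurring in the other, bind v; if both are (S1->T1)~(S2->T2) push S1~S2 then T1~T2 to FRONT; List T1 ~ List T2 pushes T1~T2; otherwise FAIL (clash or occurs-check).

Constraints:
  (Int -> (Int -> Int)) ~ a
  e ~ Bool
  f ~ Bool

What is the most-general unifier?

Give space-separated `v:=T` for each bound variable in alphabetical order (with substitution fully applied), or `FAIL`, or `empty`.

Answer: a:=(Int -> (Int -> Int)) e:=Bool f:=Bool

Derivation:
step 1: unify (Int -> (Int -> Int)) ~ a  [subst: {-} | 2 pending]
  bind a := (Int -> (Int -> Int))
step 2: unify e ~ Bool  [subst: {a:=(Int -> (Int -> Int))} | 1 pending]
  bind e := Bool
step 3: unify f ~ Bool  [subst: {a:=(Int -> (Int -> Int)), e:=Bool} | 0 pending]
  bind f := Bool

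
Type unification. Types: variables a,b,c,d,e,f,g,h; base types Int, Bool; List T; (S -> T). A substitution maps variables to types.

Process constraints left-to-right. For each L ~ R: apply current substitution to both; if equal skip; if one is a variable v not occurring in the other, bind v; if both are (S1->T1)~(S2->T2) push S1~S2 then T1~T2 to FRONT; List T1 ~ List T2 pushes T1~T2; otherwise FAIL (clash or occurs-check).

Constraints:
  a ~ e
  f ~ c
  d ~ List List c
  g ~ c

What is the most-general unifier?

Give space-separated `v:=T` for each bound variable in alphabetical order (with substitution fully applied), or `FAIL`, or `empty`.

Answer: a:=e d:=List List c f:=c g:=c

Derivation:
step 1: unify a ~ e  [subst: {-} | 3 pending]
  bind a := e
step 2: unify f ~ c  [subst: {a:=e} | 2 pending]
  bind f := c
step 3: unify d ~ List List c  [subst: {a:=e, f:=c} | 1 pending]
  bind d := List List c
step 4: unify g ~ c  [subst: {a:=e, f:=c, d:=List List c} | 0 pending]
  bind g := c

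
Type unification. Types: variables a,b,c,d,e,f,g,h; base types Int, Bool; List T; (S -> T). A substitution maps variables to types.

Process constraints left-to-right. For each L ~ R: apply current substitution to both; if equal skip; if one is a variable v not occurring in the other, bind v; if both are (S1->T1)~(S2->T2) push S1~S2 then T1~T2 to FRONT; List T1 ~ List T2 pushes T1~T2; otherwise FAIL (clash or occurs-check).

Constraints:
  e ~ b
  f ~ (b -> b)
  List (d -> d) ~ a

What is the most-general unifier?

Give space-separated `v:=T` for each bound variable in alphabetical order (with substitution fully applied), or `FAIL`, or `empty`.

step 1: unify e ~ b  [subst: {-} | 2 pending]
  bind e := b
step 2: unify f ~ (b -> b)  [subst: {e:=b} | 1 pending]
  bind f := (b -> b)
step 3: unify List (d -> d) ~ a  [subst: {e:=b, f:=(b -> b)} | 0 pending]
  bind a := List (d -> d)

Answer: a:=List (d -> d) e:=b f:=(b -> b)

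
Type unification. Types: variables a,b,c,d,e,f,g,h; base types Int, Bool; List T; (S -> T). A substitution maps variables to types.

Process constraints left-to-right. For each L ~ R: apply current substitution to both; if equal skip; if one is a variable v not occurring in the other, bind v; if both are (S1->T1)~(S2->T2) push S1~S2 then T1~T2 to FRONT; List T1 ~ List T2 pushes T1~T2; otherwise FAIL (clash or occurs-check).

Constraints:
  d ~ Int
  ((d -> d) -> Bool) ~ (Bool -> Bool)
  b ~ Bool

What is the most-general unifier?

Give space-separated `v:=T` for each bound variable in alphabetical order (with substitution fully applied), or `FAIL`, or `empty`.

step 1: unify d ~ Int  [subst: {-} | 2 pending]
  bind d := Int
step 2: unify ((Int -> Int) -> Bool) ~ (Bool -> Bool)  [subst: {d:=Int} | 1 pending]
  -> decompose arrow: push (Int -> Int)~Bool, Bool~Bool
step 3: unify (Int -> Int) ~ Bool  [subst: {d:=Int} | 2 pending]
  clash: (Int -> Int) vs Bool

Answer: FAIL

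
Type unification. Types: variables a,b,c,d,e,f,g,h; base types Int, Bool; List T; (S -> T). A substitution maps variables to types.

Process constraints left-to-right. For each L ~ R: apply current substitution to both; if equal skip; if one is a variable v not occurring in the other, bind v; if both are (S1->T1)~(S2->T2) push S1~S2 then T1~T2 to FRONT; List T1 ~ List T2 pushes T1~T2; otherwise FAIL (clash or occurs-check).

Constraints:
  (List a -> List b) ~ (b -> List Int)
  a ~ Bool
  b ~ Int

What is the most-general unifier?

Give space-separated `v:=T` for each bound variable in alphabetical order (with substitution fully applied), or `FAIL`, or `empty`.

Answer: FAIL

Derivation:
step 1: unify (List a -> List b) ~ (b -> List Int)  [subst: {-} | 2 pending]
  -> decompose arrow: push List a~b, List b~List Int
step 2: unify List a ~ b  [subst: {-} | 3 pending]
  bind b := List a
step 3: unify List List a ~ List Int  [subst: {b:=List a} | 2 pending]
  -> decompose List: push List a~Int
step 4: unify List a ~ Int  [subst: {b:=List a} | 2 pending]
  clash: List a vs Int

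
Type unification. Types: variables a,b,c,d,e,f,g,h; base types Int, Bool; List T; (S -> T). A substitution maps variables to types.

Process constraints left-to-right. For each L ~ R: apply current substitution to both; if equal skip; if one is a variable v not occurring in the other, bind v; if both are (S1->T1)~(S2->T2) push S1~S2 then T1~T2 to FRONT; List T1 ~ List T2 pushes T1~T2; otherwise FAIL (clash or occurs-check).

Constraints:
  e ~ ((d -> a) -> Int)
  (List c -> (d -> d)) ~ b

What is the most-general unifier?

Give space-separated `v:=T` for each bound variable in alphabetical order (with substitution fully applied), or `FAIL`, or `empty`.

step 1: unify e ~ ((d -> a) -> Int)  [subst: {-} | 1 pending]
  bind e := ((d -> a) -> Int)
step 2: unify (List c -> (d -> d)) ~ b  [subst: {e:=((d -> a) -> Int)} | 0 pending]
  bind b := (List c -> (d -> d))

Answer: b:=(List c -> (d -> d)) e:=((d -> a) -> Int)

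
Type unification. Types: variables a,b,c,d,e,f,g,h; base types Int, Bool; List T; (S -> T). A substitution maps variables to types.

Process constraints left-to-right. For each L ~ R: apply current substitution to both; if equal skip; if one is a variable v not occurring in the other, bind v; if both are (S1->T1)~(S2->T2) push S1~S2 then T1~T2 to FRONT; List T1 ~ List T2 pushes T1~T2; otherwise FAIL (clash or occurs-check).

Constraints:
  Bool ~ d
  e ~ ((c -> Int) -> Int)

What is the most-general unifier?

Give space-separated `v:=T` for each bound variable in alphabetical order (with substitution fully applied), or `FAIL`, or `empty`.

Answer: d:=Bool e:=((c -> Int) -> Int)

Derivation:
step 1: unify Bool ~ d  [subst: {-} | 1 pending]
  bind d := Bool
step 2: unify e ~ ((c -> Int) -> Int)  [subst: {d:=Bool} | 0 pending]
  bind e := ((c -> Int) -> Int)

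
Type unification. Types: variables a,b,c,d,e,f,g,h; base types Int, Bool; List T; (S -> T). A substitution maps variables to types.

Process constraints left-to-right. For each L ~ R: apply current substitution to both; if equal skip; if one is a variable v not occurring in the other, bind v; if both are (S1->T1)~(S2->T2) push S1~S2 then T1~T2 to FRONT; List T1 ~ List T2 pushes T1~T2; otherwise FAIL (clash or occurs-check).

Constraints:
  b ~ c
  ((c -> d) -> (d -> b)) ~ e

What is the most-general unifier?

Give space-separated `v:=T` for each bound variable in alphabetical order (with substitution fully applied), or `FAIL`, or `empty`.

step 1: unify b ~ c  [subst: {-} | 1 pending]
  bind b := c
step 2: unify ((c -> d) -> (d -> c)) ~ e  [subst: {b:=c} | 0 pending]
  bind e := ((c -> d) -> (d -> c))

Answer: b:=c e:=((c -> d) -> (d -> c))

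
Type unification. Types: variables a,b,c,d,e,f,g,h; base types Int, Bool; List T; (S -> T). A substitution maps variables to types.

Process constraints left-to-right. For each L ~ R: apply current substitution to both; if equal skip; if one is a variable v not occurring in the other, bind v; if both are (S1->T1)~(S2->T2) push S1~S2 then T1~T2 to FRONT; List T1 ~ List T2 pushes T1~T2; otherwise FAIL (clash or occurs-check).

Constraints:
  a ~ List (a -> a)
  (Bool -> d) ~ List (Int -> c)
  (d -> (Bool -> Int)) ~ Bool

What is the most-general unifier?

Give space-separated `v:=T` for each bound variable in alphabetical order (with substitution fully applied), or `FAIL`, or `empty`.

Answer: FAIL

Derivation:
step 1: unify a ~ List (a -> a)  [subst: {-} | 2 pending]
  occurs-check fail: a in List (a -> a)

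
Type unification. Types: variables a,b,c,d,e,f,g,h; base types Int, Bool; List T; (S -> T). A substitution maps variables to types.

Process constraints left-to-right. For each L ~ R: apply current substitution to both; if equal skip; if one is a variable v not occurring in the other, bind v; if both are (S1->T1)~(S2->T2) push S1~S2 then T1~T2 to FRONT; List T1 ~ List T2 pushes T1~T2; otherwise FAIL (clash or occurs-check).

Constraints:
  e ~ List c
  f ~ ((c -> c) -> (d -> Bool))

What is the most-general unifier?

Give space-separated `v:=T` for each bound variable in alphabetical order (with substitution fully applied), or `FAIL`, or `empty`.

step 1: unify e ~ List c  [subst: {-} | 1 pending]
  bind e := List c
step 2: unify f ~ ((c -> c) -> (d -> Bool))  [subst: {e:=List c} | 0 pending]
  bind f := ((c -> c) -> (d -> Bool))

Answer: e:=List c f:=((c -> c) -> (d -> Bool))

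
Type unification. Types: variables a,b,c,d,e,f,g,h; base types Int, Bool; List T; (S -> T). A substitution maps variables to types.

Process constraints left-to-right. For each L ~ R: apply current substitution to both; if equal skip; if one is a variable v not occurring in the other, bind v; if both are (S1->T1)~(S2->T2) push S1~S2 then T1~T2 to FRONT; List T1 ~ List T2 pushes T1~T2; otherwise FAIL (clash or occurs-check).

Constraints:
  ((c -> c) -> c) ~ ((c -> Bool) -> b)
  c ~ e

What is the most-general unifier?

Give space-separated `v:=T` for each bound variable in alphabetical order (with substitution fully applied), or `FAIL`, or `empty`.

Answer: b:=Bool c:=Bool e:=Bool

Derivation:
step 1: unify ((c -> c) -> c) ~ ((c -> Bool) -> b)  [subst: {-} | 1 pending]
  -> decompose arrow: push (c -> c)~(c -> Bool), c~b
step 2: unify (c -> c) ~ (c -> Bool)  [subst: {-} | 2 pending]
  -> decompose arrow: push c~c, c~Bool
step 3: unify c ~ c  [subst: {-} | 3 pending]
  -> identical, skip
step 4: unify c ~ Bool  [subst: {-} | 2 pending]
  bind c := Bool
step 5: unify Bool ~ b  [subst: {c:=Bool} | 1 pending]
  bind b := Bool
step 6: unify Bool ~ e  [subst: {c:=Bool, b:=Bool} | 0 pending]
  bind e := Bool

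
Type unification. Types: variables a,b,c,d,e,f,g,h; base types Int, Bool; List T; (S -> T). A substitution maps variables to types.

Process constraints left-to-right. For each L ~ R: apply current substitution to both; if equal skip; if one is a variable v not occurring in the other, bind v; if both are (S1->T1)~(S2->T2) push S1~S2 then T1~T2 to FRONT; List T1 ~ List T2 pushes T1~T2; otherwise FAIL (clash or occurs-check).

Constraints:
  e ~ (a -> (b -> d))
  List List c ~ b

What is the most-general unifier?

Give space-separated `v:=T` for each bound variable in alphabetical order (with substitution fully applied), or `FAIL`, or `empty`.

step 1: unify e ~ (a -> (b -> d))  [subst: {-} | 1 pending]
  bind e := (a -> (b -> d))
step 2: unify List List c ~ b  [subst: {e:=(a -> (b -> d))} | 0 pending]
  bind b := List List c

Answer: b:=List List c e:=(a -> (List List c -> d))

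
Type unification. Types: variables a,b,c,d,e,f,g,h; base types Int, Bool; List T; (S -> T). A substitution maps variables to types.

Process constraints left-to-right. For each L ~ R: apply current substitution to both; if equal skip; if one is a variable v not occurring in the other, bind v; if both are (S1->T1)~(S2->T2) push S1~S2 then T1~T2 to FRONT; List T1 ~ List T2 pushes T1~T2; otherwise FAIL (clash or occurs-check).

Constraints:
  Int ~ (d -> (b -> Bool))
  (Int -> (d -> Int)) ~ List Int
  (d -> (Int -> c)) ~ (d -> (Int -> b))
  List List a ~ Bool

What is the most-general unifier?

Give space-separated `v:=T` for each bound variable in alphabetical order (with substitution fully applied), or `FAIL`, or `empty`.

step 1: unify Int ~ (d -> (b -> Bool))  [subst: {-} | 3 pending]
  clash: Int vs (d -> (b -> Bool))

Answer: FAIL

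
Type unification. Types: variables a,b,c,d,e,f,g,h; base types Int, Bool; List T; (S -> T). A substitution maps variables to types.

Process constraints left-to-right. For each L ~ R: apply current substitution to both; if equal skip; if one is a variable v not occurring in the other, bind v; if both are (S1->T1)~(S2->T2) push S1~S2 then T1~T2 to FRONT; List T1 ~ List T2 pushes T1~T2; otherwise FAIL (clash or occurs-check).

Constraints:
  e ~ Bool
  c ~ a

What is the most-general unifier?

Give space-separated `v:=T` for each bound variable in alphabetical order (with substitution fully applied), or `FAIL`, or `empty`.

Answer: c:=a e:=Bool

Derivation:
step 1: unify e ~ Bool  [subst: {-} | 1 pending]
  bind e := Bool
step 2: unify c ~ a  [subst: {e:=Bool} | 0 pending]
  bind c := a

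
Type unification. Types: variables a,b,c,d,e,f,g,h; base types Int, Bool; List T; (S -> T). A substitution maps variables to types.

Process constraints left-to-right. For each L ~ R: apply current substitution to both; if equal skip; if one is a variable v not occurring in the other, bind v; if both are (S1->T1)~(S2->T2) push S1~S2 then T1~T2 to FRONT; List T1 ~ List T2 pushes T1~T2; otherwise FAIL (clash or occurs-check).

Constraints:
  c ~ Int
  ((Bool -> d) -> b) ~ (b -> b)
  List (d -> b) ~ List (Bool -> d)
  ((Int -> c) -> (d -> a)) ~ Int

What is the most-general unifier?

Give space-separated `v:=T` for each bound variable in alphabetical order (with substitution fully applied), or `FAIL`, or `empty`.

step 1: unify c ~ Int  [subst: {-} | 3 pending]
  bind c := Int
step 2: unify ((Bool -> d) -> b) ~ (b -> b)  [subst: {c:=Int} | 2 pending]
  -> decompose arrow: push (Bool -> d)~b, b~b
step 3: unify (Bool -> d) ~ b  [subst: {c:=Int} | 3 pending]
  bind b := (Bool -> d)
step 4: unify (Bool -> d) ~ (Bool -> d)  [subst: {c:=Int, b:=(Bool -> d)} | 2 pending]
  -> identical, skip
step 5: unify List (d -> (Bool -> d)) ~ List (Bool -> d)  [subst: {c:=Int, b:=(Bool -> d)} | 1 pending]
  -> decompose List: push (d -> (Bool -> d))~(Bool -> d)
step 6: unify (d -> (Bool -> d)) ~ (Bool -> d)  [subst: {c:=Int, b:=(Bool -> d)} | 1 pending]
  -> decompose arrow: push d~Bool, (Bool -> d)~d
step 7: unify d ~ Bool  [subst: {c:=Int, b:=(Bool -> d)} | 2 pending]
  bind d := Bool
step 8: unify (Bool -> Bool) ~ Bool  [subst: {c:=Int, b:=(Bool -> d), d:=Bool} | 1 pending]
  clash: (Bool -> Bool) vs Bool

Answer: FAIL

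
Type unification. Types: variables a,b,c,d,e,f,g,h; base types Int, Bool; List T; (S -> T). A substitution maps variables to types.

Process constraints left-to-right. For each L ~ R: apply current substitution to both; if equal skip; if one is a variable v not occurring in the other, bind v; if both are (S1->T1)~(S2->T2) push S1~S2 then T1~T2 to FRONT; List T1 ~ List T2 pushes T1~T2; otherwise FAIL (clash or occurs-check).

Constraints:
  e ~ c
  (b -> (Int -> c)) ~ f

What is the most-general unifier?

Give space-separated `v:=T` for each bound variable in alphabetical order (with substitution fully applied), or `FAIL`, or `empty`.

step 1: unify e ~ c  [subst: {-} | 1 pending]
  bind e := c
step 2: unify (b -> (Int -> c)) ~ f  [subst: {e:=c} | 0 pending]
  bind f := (b -> (Int -> c))

Answer: e:=c f:=(b -> (Int -> c))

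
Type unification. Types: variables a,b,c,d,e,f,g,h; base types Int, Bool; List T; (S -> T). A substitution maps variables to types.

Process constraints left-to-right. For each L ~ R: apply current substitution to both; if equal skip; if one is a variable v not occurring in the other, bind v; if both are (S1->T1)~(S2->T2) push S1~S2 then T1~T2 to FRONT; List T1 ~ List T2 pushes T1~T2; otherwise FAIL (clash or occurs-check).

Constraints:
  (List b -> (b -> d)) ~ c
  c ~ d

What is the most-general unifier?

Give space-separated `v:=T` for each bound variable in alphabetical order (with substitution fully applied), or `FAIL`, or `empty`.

Answer: FAIL

Derivation:
step 1: unify (List b -> (b -> d)) ~ c  [subst: {-} | 1 pending]
  bind c := (List b -> (b -> d))
step 2: unify (List b -> (b -> d)) ~ d  [subst: {c:=(List b -> (b -> d))} | 0 pending]
  occurs-check fail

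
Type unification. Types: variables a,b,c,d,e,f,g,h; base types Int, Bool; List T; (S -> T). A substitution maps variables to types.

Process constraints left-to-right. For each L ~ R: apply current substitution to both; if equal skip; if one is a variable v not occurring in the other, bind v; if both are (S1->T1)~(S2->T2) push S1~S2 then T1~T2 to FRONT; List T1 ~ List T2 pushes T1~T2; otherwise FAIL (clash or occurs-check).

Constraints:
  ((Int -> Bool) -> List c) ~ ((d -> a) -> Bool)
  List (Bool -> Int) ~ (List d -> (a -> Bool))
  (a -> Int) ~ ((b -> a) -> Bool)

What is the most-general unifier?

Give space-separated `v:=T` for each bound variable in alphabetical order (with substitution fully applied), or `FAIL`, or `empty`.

Answer: FAIL

Derivation:
step 1: unify ((Int -> Bool) -> List c) ~ ((d -> a) -> Bool)  [subst: {-} | 2 pending]
  -> decompose arrow: push (Int -> Bool)~(d -> a), List c~Bool
step 2: unify (Int -> Bool) ~ (d -> a)  [subst: {-} | 3 pending]
  -> decompose arrow: push Int~d, Bool~a
step 3: unify Int ~ d  [subst: {-} | 4 pending]
  bind d := Int
step 4: unify Bool ~ a  [subst: {d:=Int} | 3 pending]
  bind a := Bool
step 5: unify List c ~ Bool  [subst: {d:=Int, a:=Bool} | 2 pending]
  clash: List c vs Bool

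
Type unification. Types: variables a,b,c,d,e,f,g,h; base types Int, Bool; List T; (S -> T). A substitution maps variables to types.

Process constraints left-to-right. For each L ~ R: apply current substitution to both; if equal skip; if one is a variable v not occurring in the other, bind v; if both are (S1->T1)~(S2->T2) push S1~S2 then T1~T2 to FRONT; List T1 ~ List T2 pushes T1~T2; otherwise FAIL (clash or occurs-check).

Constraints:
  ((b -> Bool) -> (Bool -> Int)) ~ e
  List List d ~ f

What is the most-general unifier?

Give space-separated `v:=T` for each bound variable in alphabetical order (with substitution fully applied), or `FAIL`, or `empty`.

Answer: e:=((b -> Bool) -> (Bool -> Int)) f:=List List d

Derivation:
step 1: unify ((b -> Bool) -> (Bool -> Int)) ~ e  [subst: {-} | 1 pending]
  bind e := ((b -> Bool) -> (Bool -> Int))
step 2: unify List List d ~ f  [subst: {e:=((b -> Bool) -> (Bool -> Int))} | 0 pending]
  bind f := List List d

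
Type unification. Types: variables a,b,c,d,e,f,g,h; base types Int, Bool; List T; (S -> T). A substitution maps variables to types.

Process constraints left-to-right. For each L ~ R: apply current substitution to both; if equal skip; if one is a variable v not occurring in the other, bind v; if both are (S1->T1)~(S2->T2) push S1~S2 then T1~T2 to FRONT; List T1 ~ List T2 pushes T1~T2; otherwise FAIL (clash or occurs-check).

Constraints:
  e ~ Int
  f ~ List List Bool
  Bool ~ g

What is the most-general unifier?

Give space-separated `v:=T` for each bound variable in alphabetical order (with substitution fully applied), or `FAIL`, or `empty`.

Answer: e:=Int f:=List List Bool g:=Bool

Derivation:
step 1: unify e ~ Int  [subst: {-} | 2 pending]
  bind e := Int
step 2: unify f ~ List List Bool  [subst: {e:=Int} | 1 pending]
  bind f := List List Bool
step 3: unify Bool ~ g  [subst: {e:=Int, f:=List List Bool} | 0 pending]
  bind g := Bool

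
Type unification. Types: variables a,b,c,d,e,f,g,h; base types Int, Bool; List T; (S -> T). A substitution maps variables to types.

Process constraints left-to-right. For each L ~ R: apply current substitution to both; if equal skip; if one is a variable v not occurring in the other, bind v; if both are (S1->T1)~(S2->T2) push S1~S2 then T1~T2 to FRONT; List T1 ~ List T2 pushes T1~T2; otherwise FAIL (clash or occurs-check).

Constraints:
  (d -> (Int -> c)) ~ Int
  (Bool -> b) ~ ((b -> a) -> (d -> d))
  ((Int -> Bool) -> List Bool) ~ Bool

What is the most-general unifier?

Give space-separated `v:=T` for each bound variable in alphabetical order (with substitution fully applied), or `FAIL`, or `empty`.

Answer: FAIL

Derivation:
step 1: unify (d -> (Int -> c)) ~ Int  [subst: {-} | 2 pending]
  clash: (d -> (Int -> c)) vs Int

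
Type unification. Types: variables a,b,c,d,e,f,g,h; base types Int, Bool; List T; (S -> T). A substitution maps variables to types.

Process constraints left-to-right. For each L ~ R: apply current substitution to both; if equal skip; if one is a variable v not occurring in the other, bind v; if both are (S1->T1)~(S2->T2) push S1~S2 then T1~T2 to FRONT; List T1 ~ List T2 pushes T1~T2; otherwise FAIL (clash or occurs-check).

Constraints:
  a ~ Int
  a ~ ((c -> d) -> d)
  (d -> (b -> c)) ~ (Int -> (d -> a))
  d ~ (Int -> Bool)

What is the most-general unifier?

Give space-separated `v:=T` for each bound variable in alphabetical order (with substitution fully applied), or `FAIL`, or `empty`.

step 1: unify a ~ Int  [subst: {-} | 3 pending]
  bind a := Int
step 2: unify Int ~ ((c -> d) -> d)  [subst: {a:=Int} | 2 pending]
  clash: Int vs ((c -> d) -> d)

Answer: FAIL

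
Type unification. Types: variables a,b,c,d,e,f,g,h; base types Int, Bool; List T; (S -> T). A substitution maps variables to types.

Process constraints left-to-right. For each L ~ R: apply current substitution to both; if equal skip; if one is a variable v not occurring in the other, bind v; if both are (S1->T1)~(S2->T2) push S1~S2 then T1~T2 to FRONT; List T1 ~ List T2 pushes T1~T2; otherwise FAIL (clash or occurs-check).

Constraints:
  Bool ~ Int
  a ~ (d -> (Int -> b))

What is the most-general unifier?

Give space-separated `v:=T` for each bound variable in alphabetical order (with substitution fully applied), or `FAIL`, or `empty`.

Answer: FAIL

Derivation:
step 1: unify Bool ~ Int  [subst: {-} | 1 pending]
  clash: Bool vs Int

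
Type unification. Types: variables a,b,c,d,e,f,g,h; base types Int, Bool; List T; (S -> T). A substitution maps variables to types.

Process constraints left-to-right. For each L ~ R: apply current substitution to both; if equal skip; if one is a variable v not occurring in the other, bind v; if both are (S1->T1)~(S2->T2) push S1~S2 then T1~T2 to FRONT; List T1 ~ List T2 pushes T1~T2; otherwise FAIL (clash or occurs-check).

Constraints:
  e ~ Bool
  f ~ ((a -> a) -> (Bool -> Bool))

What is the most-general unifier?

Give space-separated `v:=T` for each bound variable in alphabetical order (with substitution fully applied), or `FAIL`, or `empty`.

Answer: e:=Bool f:=((a -> a) -> (Bool -> Bool))

Derivation:
step 1: unify e ~ Bool  [subst: {-} | 1 pending]
  bind e := Bool
step 2: unify f ~ ((a -> a) -> (Bool -> Bool))  [subst: {e:=Bool} | 0 pending]
  bind f := ((a -> a) -> (Bool -> Bool))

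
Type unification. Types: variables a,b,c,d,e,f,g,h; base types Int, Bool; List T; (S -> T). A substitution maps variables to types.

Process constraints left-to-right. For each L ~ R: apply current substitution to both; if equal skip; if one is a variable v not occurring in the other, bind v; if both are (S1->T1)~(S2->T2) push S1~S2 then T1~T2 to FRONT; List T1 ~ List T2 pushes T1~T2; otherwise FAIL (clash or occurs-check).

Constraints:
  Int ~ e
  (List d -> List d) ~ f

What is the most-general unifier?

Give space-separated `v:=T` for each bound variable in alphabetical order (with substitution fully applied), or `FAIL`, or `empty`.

Answer: e:=Int f:=(List d -> List d)

Derivation:
step 1: unify Int ~ e  [subst: {-} | 1 pending]
  bind e := Int
step 2: unify (List d -> List d) ~ f  [subst: {e:=Int} | 0 pending]
  bind f := (List d -> List d)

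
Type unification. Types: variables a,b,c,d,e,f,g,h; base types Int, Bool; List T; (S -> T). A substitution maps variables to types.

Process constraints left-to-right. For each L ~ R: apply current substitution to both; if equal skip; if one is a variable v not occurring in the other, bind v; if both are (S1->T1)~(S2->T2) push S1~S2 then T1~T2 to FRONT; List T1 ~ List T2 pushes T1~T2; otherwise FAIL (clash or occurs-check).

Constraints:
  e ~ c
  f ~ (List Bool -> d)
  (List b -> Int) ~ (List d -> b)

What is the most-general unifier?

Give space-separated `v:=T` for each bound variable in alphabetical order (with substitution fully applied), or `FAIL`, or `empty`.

Answer: b:=Int d:=Int e:=c f:=(List Bool -> Int)

Derivation:
step 1: unify e ~ c  [subst: {-} | 2 pending]
  bind e := c
step 2: unify f ~ (List Bool -> d)  [subst: {e:=c} | 1 pending]
  bind f := (List Bool -> d)
step 3: unify (List b -> Int) ~ (List d -> b)  [subst: {e:=c, f:=(List Bool -> d)} | 0 pending]
  -> decompose arrow: push List b~List d, Int~b
step 4: unify List b ~ List d  [subst: {e:=c, f:=(List Bool -> d)} | 1 pending]
  -> decompose List: push b~d
step 5: unify b ~ d  [subst: {e:=c, f:=(List Bool -> d)} | 1 pending]
  bind b := d
step 6: unify Int ~ d  [subst: {e:=c, f:=(List Bool -> d), b:=d} | 0 pending]
  bind d := Int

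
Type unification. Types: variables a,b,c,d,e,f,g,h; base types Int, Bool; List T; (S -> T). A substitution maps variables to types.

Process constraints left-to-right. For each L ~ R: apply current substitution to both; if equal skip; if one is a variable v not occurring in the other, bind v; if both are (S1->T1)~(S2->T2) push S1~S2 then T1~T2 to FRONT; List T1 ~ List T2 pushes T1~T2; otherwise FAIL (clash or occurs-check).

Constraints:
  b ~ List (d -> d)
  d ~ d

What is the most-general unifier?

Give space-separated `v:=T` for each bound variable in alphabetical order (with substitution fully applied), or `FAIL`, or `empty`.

Answer: b:=List (d -> d)

Derivation:
step 1: unify b ~ List (d -> d)  [subst: {-} | 1 pending]
  bind b := List (d -> d)
step 2: unify d ~ d  [subst: {b:=List (d -> d)} | 0 pending]
  -> identical, skip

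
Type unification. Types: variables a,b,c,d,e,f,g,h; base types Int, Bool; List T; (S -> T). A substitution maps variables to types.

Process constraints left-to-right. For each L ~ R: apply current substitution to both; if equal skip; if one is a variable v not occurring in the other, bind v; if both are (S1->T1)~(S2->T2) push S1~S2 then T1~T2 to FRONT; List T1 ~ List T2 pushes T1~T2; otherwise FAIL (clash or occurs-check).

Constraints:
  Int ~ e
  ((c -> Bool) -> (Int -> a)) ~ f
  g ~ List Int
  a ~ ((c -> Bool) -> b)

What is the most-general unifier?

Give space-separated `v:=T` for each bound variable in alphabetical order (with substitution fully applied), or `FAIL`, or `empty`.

Answer: a:=((c -> Bool) -> b) e:=Int f:=((c -> Bool) -> (Int -> ((c -> Bool) -> b))) g:=List Int

Derivation:
step 1: unify Int ~ e  [subst: {-} | 3 pending]
  bind e := Int
step 2: unify ((c -> Bool) -> (Int -> a)) ~ f  [subst: {e:=Int} | 2 pending]
  bind f := ((c -> Bool) -> (Int -> a))
step 3: unify g ~ List Int  [subst: {e:=Int, f:=((c -> Bool) -> (Int -> a))} | 1 pending]
  bind g := List Int
step 4: unify a ~ ((c -> Bool) -> b)  [subst: {e:=Int, f:=((c -> Bool) -> (Int -> a)), g:=List Int} | 0 pending]
  bind a := ((c -> Bool) -> b)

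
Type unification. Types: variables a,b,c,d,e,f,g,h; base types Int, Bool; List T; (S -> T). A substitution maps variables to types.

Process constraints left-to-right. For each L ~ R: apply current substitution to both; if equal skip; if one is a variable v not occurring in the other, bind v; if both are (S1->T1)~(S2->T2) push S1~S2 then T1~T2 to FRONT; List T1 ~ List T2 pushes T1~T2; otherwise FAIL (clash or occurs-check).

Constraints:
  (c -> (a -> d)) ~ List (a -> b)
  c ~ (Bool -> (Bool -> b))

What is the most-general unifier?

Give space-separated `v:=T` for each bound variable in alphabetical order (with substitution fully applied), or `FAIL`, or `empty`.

Answer: FAIL

Derivation:
step 1: unify (c -> (a -> d)) ~ List (a -> b)  [subst: {-} | 1 pending]
  clash: (c -> (a -> d)) vs List (a -> b)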